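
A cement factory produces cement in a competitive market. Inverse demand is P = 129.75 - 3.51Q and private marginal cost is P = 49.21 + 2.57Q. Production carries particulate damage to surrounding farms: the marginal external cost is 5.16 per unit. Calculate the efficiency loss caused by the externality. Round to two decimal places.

DWL = 2.19

Market equilibrium (private): 49.21 + 2.57Q = 129.75 - 3.51Q → Q_m = 13.2467.
Social marginal cost = private MC + MEC = 54.37 + 2.57Q.
Set SMC = demand: 54.37 + 2.57Q = 129.75 - 3.51Q → Q* = 12.3980.
Height of the DWL triangle at Q_m is SMC(Q_m) − demand(Q_m) = MEC(Q_m) = 5.1600.
DWL = ½ × 0.8487 × 5.1600 = 2.1896.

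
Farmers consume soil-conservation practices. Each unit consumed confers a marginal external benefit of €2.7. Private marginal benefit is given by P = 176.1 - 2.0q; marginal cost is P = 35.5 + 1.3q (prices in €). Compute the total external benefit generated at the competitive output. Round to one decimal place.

€115.0

Market equilibrium (private): 35.5 + 1.3q = 176.1 - 2.0q → q_m = 42.6061.
Total external benefit = MEB × q_m = 2.7 × 42.6061 = 115.0365.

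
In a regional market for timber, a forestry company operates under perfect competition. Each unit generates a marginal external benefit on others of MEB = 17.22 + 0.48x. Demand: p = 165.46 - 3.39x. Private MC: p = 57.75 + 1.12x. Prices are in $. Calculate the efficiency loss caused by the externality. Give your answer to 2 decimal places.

Market equilibrium (private): 57.75 + 1.12x = 165.46 - 3.39x → x_m = 23.8825.
Social marginal cost = private MC − MEB = 40.53 + 0.64x.
Set SMC = demand: 40.53 + 0.64x = 165.46 - 3.39x → x* = 31.0000.
The welfare-loss triangle has base |x_m − x*| and height MEB(x_m) (the vertical gap between SMC and demand is zero at x* and MEB at x_m).
DWL = ½ × 7.1175 × 28.6836 = 102.0778.

DWL = $102.08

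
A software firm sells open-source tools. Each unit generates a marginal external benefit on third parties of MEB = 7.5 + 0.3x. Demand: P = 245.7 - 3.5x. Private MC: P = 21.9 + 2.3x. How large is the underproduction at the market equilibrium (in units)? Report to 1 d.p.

Market equilibrium (private): 21.9 + 2.3x = 245.7 - 3.5x → x_m = 38.5862.
Social marginal cost = private MC − MEB = 14.4 + 2.0x.
Set SMC = demand: 14.4 + 2.0x = 245.7 - 3.5x → x* = 42.0545.
Gap = |38.5862 − 42.0545| = 3.4683.

3.5 units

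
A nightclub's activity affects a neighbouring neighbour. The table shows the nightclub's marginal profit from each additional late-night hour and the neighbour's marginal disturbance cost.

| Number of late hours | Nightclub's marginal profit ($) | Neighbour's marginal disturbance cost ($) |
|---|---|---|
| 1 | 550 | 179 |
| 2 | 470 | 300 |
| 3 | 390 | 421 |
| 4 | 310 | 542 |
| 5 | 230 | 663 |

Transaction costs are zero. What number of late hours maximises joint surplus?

2

Bargaining reaches the level where marginal profit last exceeds marginal disturbance cost.
That holds through level 2 (470 ≥ 300) but not at 3 (390 < 421).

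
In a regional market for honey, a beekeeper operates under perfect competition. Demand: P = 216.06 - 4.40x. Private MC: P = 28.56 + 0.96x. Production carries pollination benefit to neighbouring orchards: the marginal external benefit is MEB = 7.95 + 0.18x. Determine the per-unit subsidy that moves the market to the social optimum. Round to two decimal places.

subsidy = 14.74 per unit

Social marginal cost = private MC − MEB = 20.61 + 0.78x.
Set SMC = demand: 20.61 + 0.78x = 216.06 - 4.40x → x* = 37.7317.
The Pigouvian subsidy equals MEB at x*: 7.95 + 0.18×37.7317 = 14.7417.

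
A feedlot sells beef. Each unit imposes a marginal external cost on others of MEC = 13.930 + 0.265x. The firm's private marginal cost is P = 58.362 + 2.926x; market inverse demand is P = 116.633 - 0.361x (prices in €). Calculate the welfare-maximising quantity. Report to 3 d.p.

x* = 12.483

Social marginal cost = private MC + MEC = 72.292 + 3.191x.
Set SMC = demand: 72.292 + 3.191x = 116.633 - 0.361x → x* = 12.4834.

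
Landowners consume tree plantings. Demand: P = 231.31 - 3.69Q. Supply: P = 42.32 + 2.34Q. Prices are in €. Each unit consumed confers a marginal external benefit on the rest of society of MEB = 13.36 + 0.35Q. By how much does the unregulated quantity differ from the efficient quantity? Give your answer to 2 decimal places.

Market equilibrium (private): 42.32 + 2.34Q = 231.31 - 3.69Q → Q_m = 31.3416.
Social marginal benefit = demand + MEB = 244.67 - 3.34Q.
Set SMB = MC: 244.67 - 3.34Q = 42.32 + 2.34Q → Q* = 35.6250.
Gap = |31.3416 − 35.6250| = 4.2834.

4.28 units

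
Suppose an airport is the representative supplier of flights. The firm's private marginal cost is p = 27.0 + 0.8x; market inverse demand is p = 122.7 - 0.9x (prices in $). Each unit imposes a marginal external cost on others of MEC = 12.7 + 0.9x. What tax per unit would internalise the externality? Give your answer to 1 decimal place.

Social marginal cost = private MC + MEC = 39.7 + 1.7x.
Set SMC = demand: 39.7 + 1.7x = 122.7 - 0.9x → x* = 31.9231.
The Pigouvian tax equals MEC at x*: 12.7 + 0.9×31.9231 = 41.4308.

tax = $41.4 per unit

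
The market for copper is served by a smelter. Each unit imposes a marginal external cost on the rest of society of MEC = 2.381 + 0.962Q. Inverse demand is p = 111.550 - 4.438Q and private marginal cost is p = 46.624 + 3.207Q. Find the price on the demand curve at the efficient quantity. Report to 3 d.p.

Social marginal cost = private MC + MEC = 49.005 + 4.169Q.
Set SMC = demand: 49.005 + 4.169Q = 111.550 - 4.438Q → Q* = 7.2668.
Consumer price on the demand curve at Q*: 111.550 − 4.438×7.2668 = 79.2999.

P = 79.300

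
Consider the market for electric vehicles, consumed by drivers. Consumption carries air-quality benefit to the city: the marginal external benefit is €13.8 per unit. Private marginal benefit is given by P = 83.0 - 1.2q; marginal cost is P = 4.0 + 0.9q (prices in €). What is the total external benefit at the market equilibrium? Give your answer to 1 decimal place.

€519.1

Market equilibrium (private): 4.0 + 0.9q = 83.0 - 1.2q → q_m = 37.6190.
Total external benefit = MEB × q_m = 13.8 × 37.6190 = 519.1422.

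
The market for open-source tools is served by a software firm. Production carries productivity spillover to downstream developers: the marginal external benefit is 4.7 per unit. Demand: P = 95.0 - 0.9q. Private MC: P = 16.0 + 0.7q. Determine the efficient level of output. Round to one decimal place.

q* = 52.3

Social marginal cost = private MC − MEB = 11.3 + 0.7q.
Set SMC = demand: 11.3 + 0.7q = 95.0 - 0.9q → q* = 52.3125.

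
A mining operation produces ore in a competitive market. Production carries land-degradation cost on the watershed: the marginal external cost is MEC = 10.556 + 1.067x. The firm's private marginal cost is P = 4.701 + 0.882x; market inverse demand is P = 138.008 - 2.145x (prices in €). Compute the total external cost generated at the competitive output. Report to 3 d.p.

Market equilibrium (private): 4.701 + 0.882x = 138.008 - 2.145x → x_m = 44.0393.
Total external cost = ∫₀^{x_m} (10.556 + 1.067x) dx = 10.556×44.0393 + ½×1.067×44.0393² = 1499.5807.

€1499.581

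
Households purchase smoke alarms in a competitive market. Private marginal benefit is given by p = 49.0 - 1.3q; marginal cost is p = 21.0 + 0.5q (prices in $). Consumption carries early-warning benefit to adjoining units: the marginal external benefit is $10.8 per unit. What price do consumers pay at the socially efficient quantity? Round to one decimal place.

P = $21.0

Social marginal benefit = demand + MEB = 59.8 - 1.3q.
Set SMB = MC: 59.8 - 1.3q = 21.0 + 0.5q → q* = 21.5556.
Consumer price on the demand curve at q*: 49.0 − 1.3×21.5556 = 20.9777.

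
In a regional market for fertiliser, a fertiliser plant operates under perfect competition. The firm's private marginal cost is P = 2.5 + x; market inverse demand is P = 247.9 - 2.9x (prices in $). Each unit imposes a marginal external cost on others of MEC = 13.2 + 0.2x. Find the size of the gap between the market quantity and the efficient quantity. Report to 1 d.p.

Market equilibrium (private): 2.5 + x = 247.9 - 2.9x → x_m = 62.9231.
Social marginal cost = private MC + MEC = 15.7 + 1.2x.
Set SMC = demand: 15.7 + 1.2x = 247.9 - 2.9x → x* = 56.6341.
Gap = |62.9231 − 56.6341| = 6.2890.

6.3 units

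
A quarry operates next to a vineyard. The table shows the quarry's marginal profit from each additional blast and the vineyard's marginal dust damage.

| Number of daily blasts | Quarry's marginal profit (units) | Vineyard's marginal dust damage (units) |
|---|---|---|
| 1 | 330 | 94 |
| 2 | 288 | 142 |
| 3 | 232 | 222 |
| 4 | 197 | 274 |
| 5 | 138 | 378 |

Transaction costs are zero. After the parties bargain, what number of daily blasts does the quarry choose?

Bargaining reaches the level where marginal profit last exceeds marginal dust damage.
That holds through level 3 (232 ≥ 222) but not at 4 (197 < 274).

3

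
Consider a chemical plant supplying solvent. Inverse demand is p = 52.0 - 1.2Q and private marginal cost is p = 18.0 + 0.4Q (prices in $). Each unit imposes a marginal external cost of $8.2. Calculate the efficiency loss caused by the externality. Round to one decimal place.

DWL = $21.0

Market equilibrium (private): 18.0 + 0.4Q = 52.0 - 1.2Q → Q_m = 21.2500.
Social marginal cost = private MC + MEC = 26.2 + 0.4Q.
Set SMC = demand: 26.2 + 0.4Q = 52.0 - 1.2Q → Q* = 16.1250.
The loss is the area between SMC and demand from Q* to Q_m; with linear curves that's a triangle of height MEC(Q_m).
DWL = ½ × 5.1250 × 8.2000 = 21.0125.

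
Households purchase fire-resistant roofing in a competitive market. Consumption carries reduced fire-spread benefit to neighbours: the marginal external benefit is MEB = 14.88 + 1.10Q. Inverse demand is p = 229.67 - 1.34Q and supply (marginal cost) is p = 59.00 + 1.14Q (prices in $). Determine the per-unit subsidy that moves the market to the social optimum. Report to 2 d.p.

subsidy = $162.78 per unit

Social marginal benefit = demand + MEB = 244.55 - 0.24Q.
Set SMB = MC: 244.55 - 0.24Q = 59.00 + 1.14Q → Q* = 134.4565.
The Pigouvian subsidy equals MEB at Q*: 14.88 + 1.10×134.4565 = 162.7822.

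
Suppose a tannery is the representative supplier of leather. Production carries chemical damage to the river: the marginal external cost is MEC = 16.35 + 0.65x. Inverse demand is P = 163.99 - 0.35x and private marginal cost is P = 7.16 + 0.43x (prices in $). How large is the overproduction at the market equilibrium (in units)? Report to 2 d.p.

102.83 units

Market equilibrium (private): 7.16 + 0.43x = 163.99 - 0.35x → x_m = 201.0641.
Social marginal cost = private MC + MEC = 23.51 + 1.08x.
Set SMC = demand: 23.51 + 1.08x = 163.99 - 0.35x → x* = 98.2378.
Gap = |201.0641 − 98.2378| = 102.8263.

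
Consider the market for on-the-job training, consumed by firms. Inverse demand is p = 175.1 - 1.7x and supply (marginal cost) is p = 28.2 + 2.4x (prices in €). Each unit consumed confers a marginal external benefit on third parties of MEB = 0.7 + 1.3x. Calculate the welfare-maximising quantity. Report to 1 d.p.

Social marginal benefit = demand + MEB = 175.8 - 0.4x.
Set SMB = MC: 175.8 - 0.4x = 28.2 + 2.4x → x* = 52.7143.

x* = 52.7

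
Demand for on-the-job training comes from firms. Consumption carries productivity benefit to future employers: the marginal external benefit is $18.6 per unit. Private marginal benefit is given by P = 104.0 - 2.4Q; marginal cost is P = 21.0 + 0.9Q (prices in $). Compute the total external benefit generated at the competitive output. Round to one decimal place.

Market equilibrium (private): 21.0 + 0.9Q = 104.0 - 2.4Q → Q_m = 25.1515.
Total external benefit = MEB × Q_m = 18.6 × 25.1515 = 467.8179.

$467.8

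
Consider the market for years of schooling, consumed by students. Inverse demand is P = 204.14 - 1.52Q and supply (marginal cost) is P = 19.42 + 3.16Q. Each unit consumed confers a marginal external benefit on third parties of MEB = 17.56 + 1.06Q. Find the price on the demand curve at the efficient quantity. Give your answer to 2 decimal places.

P = 119.20

Social marginal benefit = demand + MEB = 221.70 - 0.46Q.
Set SMB = MC: 221.70 - 0.46Q = 19.42 + 3.16Q → Q* = 55.8785.
Consumer price on the demand curve at Q*: 204.14 − 1.52×55.8785 = 119.2047.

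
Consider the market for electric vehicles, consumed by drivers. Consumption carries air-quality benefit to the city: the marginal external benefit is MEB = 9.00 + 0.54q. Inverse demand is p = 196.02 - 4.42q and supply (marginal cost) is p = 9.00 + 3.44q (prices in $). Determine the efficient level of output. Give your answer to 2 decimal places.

Social marginal benefit = demand + MEB = 205.02 - 3.88q.
Set SMB = MC: 205.02 - 3.88q = 9.00 + 3.44q → q* = 26.7787.

q* = 26.78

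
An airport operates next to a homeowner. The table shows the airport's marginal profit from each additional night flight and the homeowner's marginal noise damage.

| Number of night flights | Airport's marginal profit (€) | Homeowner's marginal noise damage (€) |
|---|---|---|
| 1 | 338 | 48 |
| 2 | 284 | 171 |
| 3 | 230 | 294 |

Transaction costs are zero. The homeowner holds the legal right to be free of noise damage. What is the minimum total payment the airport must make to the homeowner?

Efficient level: marginal profit ≥ marginal noise damage through level 2, so k* = 2.
With the homeowner holding the right, the airport must at least compensate total damage at k*: 48 + 171 = 219.

€219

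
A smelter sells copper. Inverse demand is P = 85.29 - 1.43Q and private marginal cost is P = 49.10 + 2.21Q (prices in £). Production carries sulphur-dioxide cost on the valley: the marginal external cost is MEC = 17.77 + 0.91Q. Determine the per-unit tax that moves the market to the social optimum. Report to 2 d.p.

tax = £21.45 per unit

Social marginal cost = private MC + MEC = 66.87 + 3.12Q.
Set SMC = demand: 66.87 + 3.12Q = 85.29 - 1.43Q → Q* = 4.0484.
The Pigouvian tax equals MEC at Q*: 17.77 + 0.91×4.0484 = 21.4540.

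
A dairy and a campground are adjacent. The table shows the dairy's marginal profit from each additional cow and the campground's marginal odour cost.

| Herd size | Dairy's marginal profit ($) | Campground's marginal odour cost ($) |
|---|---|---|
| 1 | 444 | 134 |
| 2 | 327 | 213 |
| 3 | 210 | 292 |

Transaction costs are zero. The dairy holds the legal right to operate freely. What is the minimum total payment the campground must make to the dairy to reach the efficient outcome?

$210

Left alone the dairy would choose level 3 (marginal profit stays positive).
Efficient level: k* = 2 (marginal profit ≥ marginal odour cost through 2).
The campground must at least cover the dairy's forgone profit from cutting 3→2: 210 = 210.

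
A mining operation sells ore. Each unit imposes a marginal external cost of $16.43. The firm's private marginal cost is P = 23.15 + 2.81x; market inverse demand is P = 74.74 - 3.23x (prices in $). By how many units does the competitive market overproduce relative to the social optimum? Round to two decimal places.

Market equilibrium (private): 23.15 + 2.81x = 74.74 - 3.23x → x_m = 8.5414.
Social marginal cost = private MC + MEC = 39.58 + 2.81x.
Set SMC = demand: 39.58 + 2.81x = 74.74 - 3.23x → x* = 5.8212.
Gap = |8.5414 − 5.8212| = 2.7202.

2.72 units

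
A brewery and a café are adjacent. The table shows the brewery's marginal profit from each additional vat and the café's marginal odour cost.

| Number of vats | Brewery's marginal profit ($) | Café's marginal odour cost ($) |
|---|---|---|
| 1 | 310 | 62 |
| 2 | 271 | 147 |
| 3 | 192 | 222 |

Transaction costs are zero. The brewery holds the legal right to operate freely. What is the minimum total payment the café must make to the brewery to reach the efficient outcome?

Left alone the brewery would choose level 3 (marginal profit stays positive).
Efficient level: k* = 2 (marginal profit ≥ marginal odour cost through 2).
The café must at least cover the brewery's forgone profit from cutting 3→2: 192 = 192.

$192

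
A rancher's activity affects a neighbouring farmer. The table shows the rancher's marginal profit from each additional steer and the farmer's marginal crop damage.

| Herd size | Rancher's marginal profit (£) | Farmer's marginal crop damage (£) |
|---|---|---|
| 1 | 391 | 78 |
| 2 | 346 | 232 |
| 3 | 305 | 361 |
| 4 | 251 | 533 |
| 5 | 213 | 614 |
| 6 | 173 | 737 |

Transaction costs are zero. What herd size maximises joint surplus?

2

Bargaining reaches the level where marginal profit last exceeds marginal crop damage.
That holds through level 2 (346 ≥ 232) but not at 3 (305 < 361).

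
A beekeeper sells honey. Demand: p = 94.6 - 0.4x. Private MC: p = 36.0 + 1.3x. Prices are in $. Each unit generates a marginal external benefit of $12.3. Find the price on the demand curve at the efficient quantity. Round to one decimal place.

P = $77.9

Social marginal cost = private MC − MEB = 23.7 + 1.3x.
Set SMC = demand: 23.7 + 1.3x = 94.6 - 0.4x → x* = 41.7059.
Consumer price on the demand curve at x*: 94.6 − 0.4×41.7059 = 77.9176.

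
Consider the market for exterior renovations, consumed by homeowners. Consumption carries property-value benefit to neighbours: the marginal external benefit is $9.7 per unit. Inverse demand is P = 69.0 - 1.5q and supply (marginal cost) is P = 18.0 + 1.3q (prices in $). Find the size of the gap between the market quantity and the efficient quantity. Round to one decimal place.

3.5 units

Market equilibrium (private): 18.0 + 1.3q = 69.0 - 1.5q → q_m = 18.2143.
Social marginal benefit = demand + MEB = 78.7 - 1.5q.
Set SMB = MC: 78.7 - 1.5q = 18.0 + 1.3q → q* = 21.6786.
Gap = |18.2143 − 21.6786| = 3.4643.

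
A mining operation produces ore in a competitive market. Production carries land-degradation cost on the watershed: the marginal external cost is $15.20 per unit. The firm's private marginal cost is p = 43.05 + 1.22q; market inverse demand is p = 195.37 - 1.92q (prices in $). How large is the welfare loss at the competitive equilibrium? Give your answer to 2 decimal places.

DWL = $36.79

Market equilibrium (private): 43.05 + 1.22q = 195.37 - 1.92q → q_m = 48.5096.
Social marginal cost = private MC + MEC = 58.25 + 1.22q.
Set SMC = demand: 58.25 + 1.22q = 195.37 - 1.92q → q* = 43.6688.
The welfare-loss triangle has base |q_m − q*| and height MEC(q_m) (the vertical gap between SMC and demand is zero at q* and MEC at q_m).
DWL = ½ × 4.8408 × 15.2000 = 36.7901.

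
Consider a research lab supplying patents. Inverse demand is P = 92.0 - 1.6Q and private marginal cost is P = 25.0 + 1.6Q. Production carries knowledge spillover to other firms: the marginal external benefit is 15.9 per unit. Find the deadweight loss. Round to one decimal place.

DWL = 39.5

Market equilibrium (private): 25.0 + 1.6Q = 92.0 - 1.6Q → Q_m = 20.9375.
Social marginal cost = private MC − MEB = 9.1 + 1.6Q.
Set SMC = demand: 9.1 + 1.6Q = 92.0 - 1.6Q → Q* = 25.9063.
The loss is the area between SMC and demand from Q* to Q_m; with linear curves that's a triangle of height MEB(Q_m).
DWL = ½ × 4.9688 × 15.9000 = 39.5020.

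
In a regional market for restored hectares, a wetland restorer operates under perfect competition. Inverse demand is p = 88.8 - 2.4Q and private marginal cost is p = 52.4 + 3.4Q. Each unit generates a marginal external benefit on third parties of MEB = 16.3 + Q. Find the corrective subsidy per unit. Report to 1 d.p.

Social marginal cost = private MC − MEB = 36.1 + 2.4Q.
Set SMC = demand: 36.1 + 2.4Q = 88.8 - 2.4Q → Q* = 10.9792.
The Pigouvian subsidy equals MEB at Q*: 16.3 + 1.0×10.9792 = 27.2792.

subsidy = 27.3 per unit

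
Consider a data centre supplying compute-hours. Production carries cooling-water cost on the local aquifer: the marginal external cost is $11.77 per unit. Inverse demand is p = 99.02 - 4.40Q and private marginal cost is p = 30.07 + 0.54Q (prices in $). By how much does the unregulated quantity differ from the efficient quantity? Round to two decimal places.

Market equilibrium (private): 30.07 + 0.54Q = 99.02 - 4.40Q → Q_m = 13.9575.
Social marginal cost = private MC + MEC = 41.84 + 0.54Q.
Set SMC = demand: 41.84 + 0.54Q = 99.02 - 4.40Q → Q* = 11.5749.
Gap = |13.9575 − 11.5749| = 2.3826.

2.38 units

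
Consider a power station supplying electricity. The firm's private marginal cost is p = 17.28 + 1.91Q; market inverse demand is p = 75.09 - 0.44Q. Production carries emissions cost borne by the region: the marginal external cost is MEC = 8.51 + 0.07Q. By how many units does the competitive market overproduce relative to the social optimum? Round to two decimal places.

4.23 units

Market equilibrium (private): 17.28 + 1.91Q = 75.09 - 0.44Q → Q_m = 24.6000.
Social marginal cost = private MC + MEC = 25.79 + 1.98Q.
Set SMC = demand: 25.79 + 1.98Q = 75.09 - 0.44Q → Q* = 20.3719.
Gap = |24.6000 − 20.3719| = 4.2281.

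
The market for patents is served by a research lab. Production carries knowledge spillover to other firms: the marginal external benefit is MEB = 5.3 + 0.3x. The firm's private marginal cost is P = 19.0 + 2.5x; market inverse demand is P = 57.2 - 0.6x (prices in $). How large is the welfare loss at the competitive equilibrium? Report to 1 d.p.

Market equilibrium (private): 19.0 + 2.5x = 57.2 - 0.6x → x_m = 12.3226.
Social marginal cost = private MC − MEB = 13.7 + 2.2x.
Set SMC = demand: 13.7 + 2.2x = 57.2 - 0.6x → x* = 15.5357.
The loss is the area between SMC and demand from x* to x_m; with linear curves that's a triangle of height MEB(x_m).
DWL = ½ × 3.2131 × 8.9968 = 14.4538.

DWL = $14.5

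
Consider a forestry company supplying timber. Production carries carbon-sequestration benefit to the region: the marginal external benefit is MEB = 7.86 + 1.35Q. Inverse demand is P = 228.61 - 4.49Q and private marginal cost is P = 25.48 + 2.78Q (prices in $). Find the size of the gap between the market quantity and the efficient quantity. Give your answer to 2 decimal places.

7.70 units

Market equilibrium (private): 25.48 + 2.78Q = 228.61 - 4.49Q → Q_m = 27.9409.
Social marginal cost = private MC − MEB = 17.62 + 1.43Q.
Set SMC = demand: 17.62 + 1.43Q = 228.61 - 4.49Q → Q* = 35.6402.
Gap = |27.9409 − 35.6402| = 7.6993.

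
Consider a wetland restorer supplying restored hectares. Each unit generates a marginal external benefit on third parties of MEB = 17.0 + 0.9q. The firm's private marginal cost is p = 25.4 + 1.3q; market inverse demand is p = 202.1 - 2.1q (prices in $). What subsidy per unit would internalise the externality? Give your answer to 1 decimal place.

subsidy = $86.7 per unit

Social marginal cost = private MC − MEB = 8.4 + 0.4q.
Set SMC = demand: 8.4 + 0.4q = 202.1 - 2.1q → q* = 77.4800.
The Pigouvian subsidy equals MEB at q*: 17.0 + 0.9×77.4800 = 86.7320.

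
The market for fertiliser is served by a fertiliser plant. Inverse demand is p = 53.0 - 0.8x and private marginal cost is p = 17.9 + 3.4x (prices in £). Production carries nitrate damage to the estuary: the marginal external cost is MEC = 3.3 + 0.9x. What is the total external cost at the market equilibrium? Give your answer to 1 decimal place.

£59.0

Market equilibrium (private): 17.9 + 3.4x = 53.0 - 0.8x → x_m = 8.3571.
Total external cost = ∫₀^{x_m} (3.3 + 0.9x) dx = 3.3×8.3571 + ½×0.9×8.3571² = 59.0069.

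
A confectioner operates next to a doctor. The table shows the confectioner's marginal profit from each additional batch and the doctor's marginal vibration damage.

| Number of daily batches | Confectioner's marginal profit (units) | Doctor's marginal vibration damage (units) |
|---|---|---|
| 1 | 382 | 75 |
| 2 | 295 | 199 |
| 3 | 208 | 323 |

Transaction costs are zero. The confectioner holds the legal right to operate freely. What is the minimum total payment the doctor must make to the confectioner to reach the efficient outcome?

Left alone the confectioner would choose level 3 (marginal profit stays positive).
Efficient level: k* = 2 (marginal profit ≥ marginal vibration damage through 2).
The doctor must at least cover the confectioner's forgone profit from cutting 3→2: 208 = 208.

208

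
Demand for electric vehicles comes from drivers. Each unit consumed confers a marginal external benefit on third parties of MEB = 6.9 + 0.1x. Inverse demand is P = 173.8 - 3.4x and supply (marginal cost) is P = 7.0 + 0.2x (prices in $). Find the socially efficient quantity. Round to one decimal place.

Social marginal benefit = demand + MEB = 180.7 - 3.3x.
Set SMB = MC: 180.7 - 3.3x = 7.0 + 0.2x → x* = 49.6286.

x* = 49.6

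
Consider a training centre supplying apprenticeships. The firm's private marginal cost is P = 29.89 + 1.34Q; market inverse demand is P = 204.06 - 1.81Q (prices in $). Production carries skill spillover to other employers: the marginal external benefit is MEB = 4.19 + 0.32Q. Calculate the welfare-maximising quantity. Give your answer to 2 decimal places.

Social marginal cost = private MC − MEB = 25.70 + 1.02Q.
Set SMC = demand: 25.70 + 1.02Q = 204.06 - 1.81Q → Q* = 63.0247.

Q* = 63.02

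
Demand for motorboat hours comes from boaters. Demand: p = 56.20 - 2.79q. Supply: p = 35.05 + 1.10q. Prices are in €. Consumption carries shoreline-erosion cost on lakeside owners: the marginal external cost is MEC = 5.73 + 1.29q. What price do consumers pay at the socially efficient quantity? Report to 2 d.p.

P = €47.89

Social marginal benefit = demand − MEC = 50.47 - 4.08q.
Set SMB = MC: 50.47 - 4.08q = 35.05 + 1.10q → q* = 2.9768.
Consumer price on the demand curve at q*: 56.20 − 2.79×2.9768 = 47.8947.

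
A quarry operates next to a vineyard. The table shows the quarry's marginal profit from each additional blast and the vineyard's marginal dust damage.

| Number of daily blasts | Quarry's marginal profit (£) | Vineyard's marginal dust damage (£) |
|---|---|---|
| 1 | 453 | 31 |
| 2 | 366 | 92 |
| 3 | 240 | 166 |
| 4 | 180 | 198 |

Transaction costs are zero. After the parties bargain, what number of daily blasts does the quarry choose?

Bargaining reaches the level where marginal profit last exceeds marginal dust damage.
That holds through level 3 (240 ≥ 166) but not at 4 (180 < 198).

3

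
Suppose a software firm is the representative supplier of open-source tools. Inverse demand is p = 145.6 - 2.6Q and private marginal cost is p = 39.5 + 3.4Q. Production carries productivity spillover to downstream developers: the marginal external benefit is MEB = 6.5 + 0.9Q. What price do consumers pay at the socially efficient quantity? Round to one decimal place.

P = 88.2

Social marginal cost = private MC − MEB = 33.0 + 2.5Q.
Set SMC = demand: 33.0 + 2.5Q = 145.6 - 2.6Q → Q* = 22.0784.
Consumer price on the demand curve at Q*: 145.6 − 2.6×22.0784 = 88.1962.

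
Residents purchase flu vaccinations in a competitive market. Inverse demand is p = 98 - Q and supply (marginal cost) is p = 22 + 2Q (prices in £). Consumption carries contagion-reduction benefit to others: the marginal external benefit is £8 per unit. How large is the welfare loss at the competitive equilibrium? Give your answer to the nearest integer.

Market equilibrium (private): 22 + 2Q = 98 - Q → Q_m = 25.3333.
Social marginal benefit = demand + MEB = 106 - Q.
Set SMB = MC: 106 - Q = 22 + 2Q → Q* = 28.0000.
The loss is the area between SMB and MC from Q* to Q_m; with linear curves that's a triangle of height MEB(Q_m).
DWL = ½ × 2.6667 × 8.0000 = 10.6668.

DWL = £11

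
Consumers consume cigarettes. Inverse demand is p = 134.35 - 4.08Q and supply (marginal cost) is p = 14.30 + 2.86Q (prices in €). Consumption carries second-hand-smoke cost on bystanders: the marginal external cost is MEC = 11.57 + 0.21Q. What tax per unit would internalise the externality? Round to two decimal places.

Social marginal benefit = demand − MEC = 122.78 - 4.29Q.
Set SMB = MC: 122.78 - 4.29Q = 14.30 + 2.86Q → Q* = 15.1720.
The Pigouvian tax equals MEC at Q*: 11.57 + 0.21×15.1720 = 14.7561.

tax = €14.76 per unit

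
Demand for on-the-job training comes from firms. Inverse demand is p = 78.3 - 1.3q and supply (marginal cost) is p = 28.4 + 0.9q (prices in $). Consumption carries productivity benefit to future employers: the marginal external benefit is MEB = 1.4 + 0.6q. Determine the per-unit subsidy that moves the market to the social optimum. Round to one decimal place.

subsidy = $20.6 per unit

Social marginal benefit = demand + MEB = 79.7 - 0.7q.
Set SMB = MC: 79.7 - 0.7q = 28.4 + 0.9q → q* = 32.0625.
The Pigouvian subsidy equals MEB at q*: 1.4 + 0.6×32.0625 = 20.6375.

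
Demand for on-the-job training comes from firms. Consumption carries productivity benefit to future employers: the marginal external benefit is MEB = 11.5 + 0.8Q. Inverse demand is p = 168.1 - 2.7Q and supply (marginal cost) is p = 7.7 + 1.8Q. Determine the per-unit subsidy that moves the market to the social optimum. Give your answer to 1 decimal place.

subsidy = 48.7 per unit

Social marginal benefit = demand + MEB = 179.6 - 1.9Q.
Set SMB = MC: 179.6 - 1.9Q = 7.7 + 1.8Q → Q* = 46.4595.
The Pigouvian subsidy equals MEB at Q*: 11.5 + 0.8×46.4595 = 48.6676.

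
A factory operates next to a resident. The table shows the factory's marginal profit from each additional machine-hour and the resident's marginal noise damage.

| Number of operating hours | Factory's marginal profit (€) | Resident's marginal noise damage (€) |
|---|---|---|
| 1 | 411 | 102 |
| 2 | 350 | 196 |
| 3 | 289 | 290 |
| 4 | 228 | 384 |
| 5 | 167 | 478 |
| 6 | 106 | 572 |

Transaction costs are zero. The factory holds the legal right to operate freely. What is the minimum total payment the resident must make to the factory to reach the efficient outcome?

Left alone the factory would choose level 6 (marginal profit stays positive).
Efficient level: k* = 2 (marginal profit ≥ marginal noise damage through 2).
The resident must at least cover the factory's forgone profit from cutting 6→2: 289 + 228 + 167 + 106 = 790.

€790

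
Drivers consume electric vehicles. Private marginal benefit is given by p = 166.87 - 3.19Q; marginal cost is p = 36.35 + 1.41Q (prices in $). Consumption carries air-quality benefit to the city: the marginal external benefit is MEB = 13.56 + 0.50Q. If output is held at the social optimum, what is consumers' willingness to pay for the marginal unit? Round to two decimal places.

Social marginal benefit = demand + MEB = 180.43 - 2.69Q.
Set SMB = MC: 180.43 - 2.69Q = 36.35 + 1.41Q → Q* = 35.1415.
Consumer price on the demand curve at Q*: 166.87 − 3.19×35.1415 = 54.7686.

P = $54.77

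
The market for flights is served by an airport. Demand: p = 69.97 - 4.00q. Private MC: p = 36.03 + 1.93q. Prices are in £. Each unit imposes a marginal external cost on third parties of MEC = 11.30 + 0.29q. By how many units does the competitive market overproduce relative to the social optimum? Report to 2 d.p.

Market equilibrium (private): 36.03 + 1.93q = 69.97 - 4.00q → q_m = 5.7234.
Social marginal cost = private MC + MEC = 47.33 + 2.22q.
Set SMC = demand: 47.33 + 2.22q = 69.97 - 4.00q → q* = 3.6399.
Gap = |5.7234 − 3.6399| = 2.0835.

2.08 units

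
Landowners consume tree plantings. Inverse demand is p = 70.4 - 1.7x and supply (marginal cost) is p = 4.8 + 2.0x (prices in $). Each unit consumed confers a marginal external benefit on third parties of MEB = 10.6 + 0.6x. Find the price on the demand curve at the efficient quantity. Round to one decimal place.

P = $28.6

Social marginal benefit = demand + MEB = 81.0 - 1.1x.
Set SMB = MC: 81.0 - 1.1x = 4.8 + 2.0x → x* = 24.5806.
Consumer price on the demand curve at x*: 70.4 − 1.7×24.5806 = 28.6130.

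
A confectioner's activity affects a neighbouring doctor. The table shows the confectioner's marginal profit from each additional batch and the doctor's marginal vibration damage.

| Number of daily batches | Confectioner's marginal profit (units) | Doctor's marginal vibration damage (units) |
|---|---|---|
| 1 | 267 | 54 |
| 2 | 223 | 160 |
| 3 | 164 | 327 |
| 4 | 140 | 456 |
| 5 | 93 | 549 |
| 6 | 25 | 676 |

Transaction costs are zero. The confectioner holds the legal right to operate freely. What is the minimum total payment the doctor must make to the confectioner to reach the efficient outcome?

422

Left alone the confectioner would choose level 6 (marginal profit stays positive).
Efficient level: k* = 2 (marginal profit ≥ marginal vibration damage through 2).
The doctor must at least cover the confectioner's forgone profit from cutting 6→2: 164 + 140 + 93 + 25 = 422.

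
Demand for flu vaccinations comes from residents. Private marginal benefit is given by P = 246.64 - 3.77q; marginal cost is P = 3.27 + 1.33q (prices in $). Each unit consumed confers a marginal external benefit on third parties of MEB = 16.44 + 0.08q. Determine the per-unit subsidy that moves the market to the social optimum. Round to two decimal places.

subsidy = $20.58 per unit

Social marginal benefit = demand + MEB = 263.08 - 3.69q.
Set SMB = MC: 263.08 - 3.69q = 3.27 + 1.33q → q* = 51.7550.
The Pigouvian subsidy equals MEB at q*: 16.44 + 0.08×51.7550 = 20.5804.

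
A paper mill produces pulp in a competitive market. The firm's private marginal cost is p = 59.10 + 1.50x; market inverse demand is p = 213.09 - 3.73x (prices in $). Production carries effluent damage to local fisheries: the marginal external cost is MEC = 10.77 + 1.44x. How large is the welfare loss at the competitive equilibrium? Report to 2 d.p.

Market equilibrium (private): 59.10 + 1.50x = 213.09 - 3.73x → x_m = 29.4436.
Social marginal cost = private MC + MEC = 69.87 + 2.94x.
Set SMC = demand: 69.87 + 2.94x = 213.09 - 3.73x → x* = 21.4723.
Height of the DWL triangle at x_m is SMC(x_m) − demand(x_m) = MEC(x_m) = 53.1688.
DWL = ½ × 7.9713 × 53.1688 = 211.9122.

DWL = $211.91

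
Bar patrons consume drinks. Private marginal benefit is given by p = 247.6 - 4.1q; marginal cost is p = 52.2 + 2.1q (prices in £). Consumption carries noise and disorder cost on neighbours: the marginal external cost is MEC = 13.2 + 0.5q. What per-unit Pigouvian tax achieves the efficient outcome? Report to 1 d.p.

Social marginal benefit = demand − MEC = 234.4 - 4.6q.
Set SMB = MC: 234.4 - 4.6q = 52.2 + 2.1q → q* = 27.1940.
The Pigouvian tax equals MEC at q*: 13.2 + 0.5×27.1940 = 26.7970.

tax = £26.8 per unit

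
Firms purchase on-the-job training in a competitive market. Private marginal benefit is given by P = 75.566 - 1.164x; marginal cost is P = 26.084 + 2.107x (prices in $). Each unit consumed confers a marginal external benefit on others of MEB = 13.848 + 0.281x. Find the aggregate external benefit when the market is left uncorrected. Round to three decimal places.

Market equilibrium (private): 26.084 + 2.107x = 75.566 - 1.164x → x_m = 15.1275.
Total external benefit = ∫₀^{x_m} (13.848 + 0.281x) dx = 13.848×15.1275 + ½×0.281×15.1275² = 241.6378.

$241.638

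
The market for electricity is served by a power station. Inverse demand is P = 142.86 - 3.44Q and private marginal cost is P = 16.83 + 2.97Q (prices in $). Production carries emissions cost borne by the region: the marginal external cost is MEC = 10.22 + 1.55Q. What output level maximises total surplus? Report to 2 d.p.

Q* = 14.55

Social marginal cost = private MC + MEC = 27.05 + 4.52Q.
Set SMC = demand: 27.05 + 4.52Q = 142.86 - 3.44Q → Q* = 14.5490.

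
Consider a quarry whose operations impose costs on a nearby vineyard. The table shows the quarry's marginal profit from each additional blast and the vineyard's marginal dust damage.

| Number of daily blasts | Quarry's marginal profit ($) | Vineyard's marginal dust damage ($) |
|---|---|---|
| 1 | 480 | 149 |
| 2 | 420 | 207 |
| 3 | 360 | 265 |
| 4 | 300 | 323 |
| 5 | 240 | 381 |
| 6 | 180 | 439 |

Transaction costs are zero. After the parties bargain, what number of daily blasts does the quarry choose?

3

Bargaining reaches the level where marginal profit last exceeds marginal dust damage.
That holds through level 3 (360 ≥ 265) but not at 4 (300 < 323).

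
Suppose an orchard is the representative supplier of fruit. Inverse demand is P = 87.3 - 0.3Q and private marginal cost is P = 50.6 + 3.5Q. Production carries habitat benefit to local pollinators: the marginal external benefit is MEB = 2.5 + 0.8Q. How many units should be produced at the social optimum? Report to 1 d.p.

Social marginal cost = private MC − MEB = 48.1 + 2.7Q.
Set SMC = demand: 48.1 + 2.7Q = 87.3 - 0.3Q → Q* = 13.0667.

Q* = 13.1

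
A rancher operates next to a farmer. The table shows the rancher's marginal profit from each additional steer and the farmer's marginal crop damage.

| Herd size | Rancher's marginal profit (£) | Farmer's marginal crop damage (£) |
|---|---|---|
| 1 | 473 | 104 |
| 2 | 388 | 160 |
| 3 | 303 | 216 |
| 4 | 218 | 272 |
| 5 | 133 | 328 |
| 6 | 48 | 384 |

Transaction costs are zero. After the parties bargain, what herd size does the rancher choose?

Bargaining reaches the level where marginal profit last exceeds marginal crop damage.
That holds through level 3 (303 ≥ 216) but not at 4 (218 < 272).

3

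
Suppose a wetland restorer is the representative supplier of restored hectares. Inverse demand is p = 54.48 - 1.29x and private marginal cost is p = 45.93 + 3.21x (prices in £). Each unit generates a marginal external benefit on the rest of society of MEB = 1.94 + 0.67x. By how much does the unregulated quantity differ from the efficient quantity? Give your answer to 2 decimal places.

Market equilibrium (private): 45.93 + 3.21x = 54.48 - 1.29x → x_m = 1.9000.
Social marginal cost = private MC − MEB = 43.99 + 2.54x.
Set SMC = demand: 43.99 + 2.54x = 54.48 - 1.29x → x* = 2.7389.
Gap = |1.9000 − 2.7389| = 0.8389.

0.84 units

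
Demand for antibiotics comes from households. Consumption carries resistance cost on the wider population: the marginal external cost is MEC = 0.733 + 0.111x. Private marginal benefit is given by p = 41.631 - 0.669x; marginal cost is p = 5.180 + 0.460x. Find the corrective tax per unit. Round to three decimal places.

Social marginal benefit = demand − MEC = 40.898 - 0.780x.
Set SMB = MC: 40.898 - 0.780x = 5.180 + 0.460x → x* = 28.8048.
The Pigouvian tax equals MEC at x*: 0.733 + 0.111×28.8048 = 3.9303.

tax = 3.930 per unit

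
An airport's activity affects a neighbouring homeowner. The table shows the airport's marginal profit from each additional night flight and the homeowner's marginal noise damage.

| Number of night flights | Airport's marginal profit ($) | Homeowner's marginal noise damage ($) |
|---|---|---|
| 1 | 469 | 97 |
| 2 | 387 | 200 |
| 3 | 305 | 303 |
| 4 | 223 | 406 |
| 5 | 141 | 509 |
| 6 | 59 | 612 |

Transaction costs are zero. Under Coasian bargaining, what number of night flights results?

Bargaining reaches the level where marginal profit last exceeds marginal noise damage.
That holds through level 3 (305 ≥ 303) but not at 4 (223 < 406).

3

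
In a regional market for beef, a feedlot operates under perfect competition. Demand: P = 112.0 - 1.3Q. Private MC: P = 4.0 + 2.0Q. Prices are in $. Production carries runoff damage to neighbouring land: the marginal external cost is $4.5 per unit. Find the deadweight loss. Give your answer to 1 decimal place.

DWL = $3.1

Market equilibrium (private): 4.0 + 2.0Q = 112.0 - 1.3Q → Q_m = 32.7273.
Social marginal cost = private MC + MEC = 8.5 + 2.0Q.
Set SMC = demand: 8.5 + 2.0Q = 112.0 - 1.3Q → Q* = 31.3636.
Between Q* and Q_m the wedge SMC − demand runs linearly from 0 to MEC(Q_m), so the loss is a triangle.
DWL = ½ × 1.3637 × 4.5000 = 3.0683.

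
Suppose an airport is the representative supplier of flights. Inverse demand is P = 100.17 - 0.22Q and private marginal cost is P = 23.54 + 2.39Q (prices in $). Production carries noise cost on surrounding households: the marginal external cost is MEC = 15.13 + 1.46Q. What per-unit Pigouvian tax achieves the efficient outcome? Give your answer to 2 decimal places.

Social marginal cost = private MC + MEC = 38.67 + 3.85Q.
Set SMC = demand: 38.67 + 3.85Q = 100.17 - 0.22Q → Q* = 15.1106.
The Pigouvian tax equals MEC at Q*: 15.13 + 1.46×15.1106 = 37.1915.

tax = $37.19 per unit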